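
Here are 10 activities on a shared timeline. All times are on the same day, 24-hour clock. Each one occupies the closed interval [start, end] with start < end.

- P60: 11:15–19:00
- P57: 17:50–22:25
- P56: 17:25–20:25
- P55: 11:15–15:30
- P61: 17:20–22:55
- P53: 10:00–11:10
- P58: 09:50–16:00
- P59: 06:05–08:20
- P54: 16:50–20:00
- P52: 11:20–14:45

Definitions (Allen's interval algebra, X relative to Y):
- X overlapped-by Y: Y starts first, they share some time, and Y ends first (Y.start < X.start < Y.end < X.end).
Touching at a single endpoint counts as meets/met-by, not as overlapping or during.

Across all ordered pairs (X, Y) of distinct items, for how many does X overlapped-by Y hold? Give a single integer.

9

Checking all 90 ordered pairs for relation 'overlapped-by'; matching pairs in alphabetical order:
(P54, P60): P54 overlapped-by P60 ✓
(P56, P54): P56 overlapped-by P54 ✓
(P56, P60): P56 overlapped-by P60 ✓
(P57, P54): P57 overlapped-by P54 ✓
(P57, P56): P57 overlapped-by P56 ✓
(P57, P60): P57 overlapped-by P60 ✓
(P60, P58): P60 overlapped-by P58 ✓
(P61, P54): P61 overlapped-by P54 ✓
(P61, P60): P61 overlapped-by P60 ✓
Count: 9.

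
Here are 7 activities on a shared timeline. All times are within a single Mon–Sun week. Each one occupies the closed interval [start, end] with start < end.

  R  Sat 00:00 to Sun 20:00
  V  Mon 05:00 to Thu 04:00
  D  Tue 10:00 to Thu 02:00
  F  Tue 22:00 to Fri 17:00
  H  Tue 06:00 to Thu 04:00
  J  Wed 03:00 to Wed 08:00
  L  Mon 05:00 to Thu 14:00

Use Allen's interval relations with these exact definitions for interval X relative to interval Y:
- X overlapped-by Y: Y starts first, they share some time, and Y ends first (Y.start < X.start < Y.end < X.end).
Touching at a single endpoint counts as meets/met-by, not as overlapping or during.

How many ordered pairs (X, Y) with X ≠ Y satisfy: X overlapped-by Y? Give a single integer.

4

Checking all 42 ordered pairs for relation 'overlapped-by'; matching pairs in alphabetical order:
(F, D): F overlapped-by D ✓
(F, H): F overlapped-by H ✓
(F, L): F overlapped-by L ✓
(F, V): F overlapped-by V ✓
Count: 4.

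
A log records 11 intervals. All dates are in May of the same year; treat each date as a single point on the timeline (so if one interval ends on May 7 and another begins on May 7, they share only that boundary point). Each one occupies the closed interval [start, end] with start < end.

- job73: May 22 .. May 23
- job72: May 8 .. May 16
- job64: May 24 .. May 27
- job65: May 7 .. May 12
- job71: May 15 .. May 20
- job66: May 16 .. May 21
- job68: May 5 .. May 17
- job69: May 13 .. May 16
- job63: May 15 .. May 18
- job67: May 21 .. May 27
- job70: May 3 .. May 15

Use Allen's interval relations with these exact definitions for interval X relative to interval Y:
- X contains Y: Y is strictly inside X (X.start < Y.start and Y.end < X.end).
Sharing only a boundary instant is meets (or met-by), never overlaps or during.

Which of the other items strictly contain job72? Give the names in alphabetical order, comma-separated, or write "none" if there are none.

Target job72 = [May 8, May 16].
job63 [May 15, May 18] → overlapped-by → no.
job64 [May 24, May 27] → after → no.
job65 [May 7, May 12] → overlaps → no.
job66 [May 16, May 21] → met-by → no.
job67 [May 21, May 27] → after → no.
job68 [May 5, May 17] → contains → yes.
job69 [May 13, May 16] → finishes → no.
job70 [May 3, May 15] → overlaps → no.
job71 [May 15, May 20] → overlapped-by → no.
job73 [May 22, May 23] → after → no.
Result: job68.

job68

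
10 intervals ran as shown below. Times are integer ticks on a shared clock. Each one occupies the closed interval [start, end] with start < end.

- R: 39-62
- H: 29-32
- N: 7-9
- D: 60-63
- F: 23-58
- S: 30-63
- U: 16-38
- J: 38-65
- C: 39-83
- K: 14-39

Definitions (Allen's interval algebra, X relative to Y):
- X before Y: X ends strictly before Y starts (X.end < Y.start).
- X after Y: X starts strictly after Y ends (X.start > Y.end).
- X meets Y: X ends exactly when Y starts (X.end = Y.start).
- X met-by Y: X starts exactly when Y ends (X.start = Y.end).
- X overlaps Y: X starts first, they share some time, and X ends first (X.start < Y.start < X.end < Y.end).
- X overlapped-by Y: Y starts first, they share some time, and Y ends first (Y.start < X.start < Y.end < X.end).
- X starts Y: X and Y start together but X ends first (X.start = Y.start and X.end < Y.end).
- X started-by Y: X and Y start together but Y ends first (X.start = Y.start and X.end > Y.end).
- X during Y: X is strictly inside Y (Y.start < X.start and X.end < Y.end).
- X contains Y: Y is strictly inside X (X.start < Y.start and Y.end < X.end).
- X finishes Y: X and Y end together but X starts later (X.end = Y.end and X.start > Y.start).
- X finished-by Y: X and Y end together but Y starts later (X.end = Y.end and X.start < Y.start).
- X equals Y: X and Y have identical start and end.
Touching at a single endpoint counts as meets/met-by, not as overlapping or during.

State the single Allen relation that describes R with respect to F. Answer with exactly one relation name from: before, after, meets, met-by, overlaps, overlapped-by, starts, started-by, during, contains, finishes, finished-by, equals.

overlapped-by

R = [39, 62]; F = [23, 58].
Compare endpoints: R.start > F.start, R.start < F.end, R.end > F.start, R.end > F.end.
That pattern is 'overlapped-by'.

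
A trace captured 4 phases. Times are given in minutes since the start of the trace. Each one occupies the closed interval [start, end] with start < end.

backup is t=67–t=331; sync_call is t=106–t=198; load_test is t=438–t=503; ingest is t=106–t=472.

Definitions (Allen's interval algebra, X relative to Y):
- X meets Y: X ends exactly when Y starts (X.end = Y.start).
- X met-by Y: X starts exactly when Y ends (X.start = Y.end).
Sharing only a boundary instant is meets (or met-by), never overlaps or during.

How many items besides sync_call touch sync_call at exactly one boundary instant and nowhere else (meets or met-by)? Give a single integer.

Target sync_call = [t=106, t=198].
backup [t=67, t=331] → contains → no.
ingest [t=106, t=472] → started-by → no.
load_test [t=438, t=503] → after → no.
Total: 0.

0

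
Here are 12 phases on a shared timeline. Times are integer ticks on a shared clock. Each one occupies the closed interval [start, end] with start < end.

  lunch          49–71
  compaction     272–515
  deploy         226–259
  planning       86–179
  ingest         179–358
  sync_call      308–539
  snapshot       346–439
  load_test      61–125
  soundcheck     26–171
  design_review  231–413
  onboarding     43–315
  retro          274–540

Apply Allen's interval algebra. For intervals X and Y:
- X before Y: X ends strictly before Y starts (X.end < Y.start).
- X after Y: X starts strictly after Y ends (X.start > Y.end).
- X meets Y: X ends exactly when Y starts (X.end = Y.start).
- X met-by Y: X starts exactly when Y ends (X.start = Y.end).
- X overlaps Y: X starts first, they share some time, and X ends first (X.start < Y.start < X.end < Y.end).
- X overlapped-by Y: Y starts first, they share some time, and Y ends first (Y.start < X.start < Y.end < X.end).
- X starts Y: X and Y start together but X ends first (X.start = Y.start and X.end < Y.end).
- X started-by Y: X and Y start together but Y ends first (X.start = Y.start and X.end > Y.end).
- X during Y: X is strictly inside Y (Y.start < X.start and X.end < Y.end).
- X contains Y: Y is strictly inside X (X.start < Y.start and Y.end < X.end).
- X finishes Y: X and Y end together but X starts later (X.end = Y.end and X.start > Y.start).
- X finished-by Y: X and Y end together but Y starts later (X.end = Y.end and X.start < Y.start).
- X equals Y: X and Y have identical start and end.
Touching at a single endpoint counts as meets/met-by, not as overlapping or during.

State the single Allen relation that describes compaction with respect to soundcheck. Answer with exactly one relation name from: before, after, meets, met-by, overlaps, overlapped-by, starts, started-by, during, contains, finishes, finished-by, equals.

compaction = [272, 515]; soundcheck = [26, 171].
Compare endpoints: compaction.start > soundcheck.start, compaction.start > soundcheck.end, compaction.end > soundcheck.start, compaction.end > soundcheck.end.
That pattern is 'after'.

after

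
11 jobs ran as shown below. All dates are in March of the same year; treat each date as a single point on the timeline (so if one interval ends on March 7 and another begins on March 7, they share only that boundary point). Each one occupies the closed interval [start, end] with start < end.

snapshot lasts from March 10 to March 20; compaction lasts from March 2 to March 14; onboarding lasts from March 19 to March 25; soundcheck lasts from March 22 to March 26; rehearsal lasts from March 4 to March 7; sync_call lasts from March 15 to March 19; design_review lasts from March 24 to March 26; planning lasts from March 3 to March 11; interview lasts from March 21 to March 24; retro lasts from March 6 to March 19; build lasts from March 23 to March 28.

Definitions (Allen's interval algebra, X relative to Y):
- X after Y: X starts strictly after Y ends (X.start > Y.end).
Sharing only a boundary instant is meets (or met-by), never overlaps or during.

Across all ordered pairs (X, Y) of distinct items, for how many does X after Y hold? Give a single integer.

31

Checking all 110 ordered pairs for relation 'after'; matching pairs in alphabetical order:
(build, compaction): build after compaction ✓
(build, planning): build after planning ✓
(build, rehearsal): build after rehearsal ✓
(build, retro): build after retro ✓
(build, snapshot): build after snapshot ✓
(build, sync_call): build after sync_call ✓
(design_review, compaction): design_review after compaction ✓
(design_review, planning): design_review after planning ✓
(design_review, rehearsal): design_review after rehearsal ✓
(design_review, retro): design_review after retro ✓
(design_review, snapshot): design_review after snapshot ✓
(design_review, sync_call): design_review after sync_call ✓
(interview, compaction): interview after compaction ✓
(interview, planning): interview after planning ✓
(interview, rehearsal): interview after rehearsal ✓
(interview, retro): interview after retro ✓
(interview, snapshot): interview after snapshot ✓
(interview, sync_call): interview after sync_call ✓
(onboarding, compaction): onboarding after compaction ✓
(onboarding, planning): onboarding after planning ✓
(onboarding, rehearsal): onboarding after rehearsal ✓
(snapshot, rehearsal): snapshot after rehearsal ✓
(soundcheck, compaction): soundcheck after compaction ✓
(soundcheck, planning): soundcheck after planning ✓
... plus 7 further pairs not listed.
Count: 31.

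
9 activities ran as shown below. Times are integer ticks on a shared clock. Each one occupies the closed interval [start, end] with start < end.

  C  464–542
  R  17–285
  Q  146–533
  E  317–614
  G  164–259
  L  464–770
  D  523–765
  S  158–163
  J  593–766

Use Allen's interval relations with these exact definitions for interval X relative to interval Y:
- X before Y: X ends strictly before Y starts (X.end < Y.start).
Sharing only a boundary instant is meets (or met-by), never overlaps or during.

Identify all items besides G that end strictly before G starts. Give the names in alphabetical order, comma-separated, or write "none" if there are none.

S

Target G = [164, 259].
C [464, 542] → after → no.
D [523, 765] → after → no.
E [317, 614] → after → no.
J [593, 766] → after → no.
L [464, 770] → after → no.
Q [146, 533] → contains → no.
R [17, 285] → contains → no.
S [158, 163] → before → yes.
Result: S.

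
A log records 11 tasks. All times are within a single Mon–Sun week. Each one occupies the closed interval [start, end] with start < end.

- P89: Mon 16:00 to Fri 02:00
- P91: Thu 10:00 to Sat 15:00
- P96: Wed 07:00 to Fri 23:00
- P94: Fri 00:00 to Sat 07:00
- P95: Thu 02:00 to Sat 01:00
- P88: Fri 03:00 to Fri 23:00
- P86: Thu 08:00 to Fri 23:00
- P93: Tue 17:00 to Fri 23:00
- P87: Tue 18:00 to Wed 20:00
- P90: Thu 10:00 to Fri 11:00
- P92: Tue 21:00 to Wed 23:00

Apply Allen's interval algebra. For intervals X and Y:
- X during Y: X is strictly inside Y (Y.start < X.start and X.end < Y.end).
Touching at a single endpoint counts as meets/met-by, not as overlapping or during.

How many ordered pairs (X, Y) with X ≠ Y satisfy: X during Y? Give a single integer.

13

Checking all 110 ordered pairs for relation 'during'; matching pairs in alphabetical order:
(P86, P95): P86 during P95 ✓
(P87, P89): P87 during P89 ✓
(P87, P93): P87 during P93 ✓
(P88, P91): P88 during P91 ✓
(P88, P94): P88 during P94 ✓
(P88, P95): P88 during P95 ✓
(P90, P86): P90 during P86 ✓
(P90, P93): P90 during P93 ✓
(P90, P95): P90 during P95 ✓
(P90, P96): P90 during P96 ✓
(P92, P89): P92 during P89 ✓
(P92, P93): P92 during P93 ✓
(P94, P91): P94 during P91 ✓
Count: 13.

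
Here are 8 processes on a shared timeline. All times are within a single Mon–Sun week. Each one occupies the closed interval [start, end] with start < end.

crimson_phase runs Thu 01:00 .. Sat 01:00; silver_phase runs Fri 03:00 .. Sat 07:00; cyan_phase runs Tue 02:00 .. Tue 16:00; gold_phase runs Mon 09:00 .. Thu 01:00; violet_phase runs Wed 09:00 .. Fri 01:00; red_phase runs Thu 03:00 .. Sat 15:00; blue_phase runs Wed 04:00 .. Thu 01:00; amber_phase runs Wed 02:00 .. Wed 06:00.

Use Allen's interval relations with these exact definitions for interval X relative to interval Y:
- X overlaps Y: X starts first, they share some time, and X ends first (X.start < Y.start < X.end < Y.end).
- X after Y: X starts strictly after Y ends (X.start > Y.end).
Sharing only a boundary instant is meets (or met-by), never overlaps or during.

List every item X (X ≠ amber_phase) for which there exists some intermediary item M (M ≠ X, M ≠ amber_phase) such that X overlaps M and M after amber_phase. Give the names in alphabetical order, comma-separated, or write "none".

Target amber_phase = [Wed 02:00, Wed 06:00].
Intermediaries M with M after amber_phase: crimson_phase, red_phase, silver_phase, violet_phase.
Via crimson_phase — items with X overlaps crimson_phase: violet_phase.
Via red_phase — items with X overlaps red_phase: crimson_phase, violet_phase.
Via silver_phase — items with X overlaps silver_phase: crimson_phase.
Via violet_phase — items with X overlaps violet_phase: blue_phase, gold_phase.
Union: blue_phase, crimson_phase, gold_phase, violet_phase.

blue_phase, crimson_phase, gold_phase, violet_phase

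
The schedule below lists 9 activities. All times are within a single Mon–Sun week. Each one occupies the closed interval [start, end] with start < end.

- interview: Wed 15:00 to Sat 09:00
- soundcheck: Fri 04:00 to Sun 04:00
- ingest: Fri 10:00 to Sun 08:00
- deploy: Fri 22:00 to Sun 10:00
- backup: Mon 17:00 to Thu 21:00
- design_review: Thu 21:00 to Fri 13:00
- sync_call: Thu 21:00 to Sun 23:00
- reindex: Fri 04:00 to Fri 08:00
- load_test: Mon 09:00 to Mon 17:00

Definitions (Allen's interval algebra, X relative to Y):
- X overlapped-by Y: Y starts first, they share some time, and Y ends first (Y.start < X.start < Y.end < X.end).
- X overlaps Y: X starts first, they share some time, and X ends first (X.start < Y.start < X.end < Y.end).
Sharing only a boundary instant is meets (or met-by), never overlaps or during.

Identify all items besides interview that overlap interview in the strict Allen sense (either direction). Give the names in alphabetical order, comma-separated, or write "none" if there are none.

Target interview = [Wed 15:00, Sat 09:00].
backup [Mon 17:00, Thu 21:00] → overlaps → yes.
deploy [Fri 22:00, Sun 10:00] → overlapped-by → yes.
design_review [Thu 21:00, Fri 13:00] → during → no.
ingest [Fri 10:00, Sun 08:00] → overlapped-by → yes.
load_test [Mon 09:00, Mon 17:00] → before → no.
reindex [Fri 04:00, Fri 08:00] → during → no.
soundcheck [Fri 04:00, Sun 04:00] → overlapped-by → yes.
sync_call [Thu 21:00, Sun 23:00] → overlapped-by → yes.
Result: backup, deploy, ingest, soundcheck, sync_call.

backup, deploy, ingest, soundcheck, sync_call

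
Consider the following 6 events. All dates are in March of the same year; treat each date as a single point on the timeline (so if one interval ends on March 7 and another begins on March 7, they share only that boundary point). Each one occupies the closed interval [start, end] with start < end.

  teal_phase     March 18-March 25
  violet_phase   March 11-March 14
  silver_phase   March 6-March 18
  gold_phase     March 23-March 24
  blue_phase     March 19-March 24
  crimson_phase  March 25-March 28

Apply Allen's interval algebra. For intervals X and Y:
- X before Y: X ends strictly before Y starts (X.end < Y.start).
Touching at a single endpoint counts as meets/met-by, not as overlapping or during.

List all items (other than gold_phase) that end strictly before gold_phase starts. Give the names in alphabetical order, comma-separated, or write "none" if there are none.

silver_phase, violet_phase

Target gold_phase = [March 23, March 24].
blue_phase [March 19, March 24] → finished-by → no.
crimson_phase [March 25, March 28] → after → no.
silver_phase [March 6, March 18] → before → yes.
teal_phase [March 18, March 25] → contains → no.
violet_phase [March 11, March 14] → before → yes.
Result: silver_phase, violet_phase.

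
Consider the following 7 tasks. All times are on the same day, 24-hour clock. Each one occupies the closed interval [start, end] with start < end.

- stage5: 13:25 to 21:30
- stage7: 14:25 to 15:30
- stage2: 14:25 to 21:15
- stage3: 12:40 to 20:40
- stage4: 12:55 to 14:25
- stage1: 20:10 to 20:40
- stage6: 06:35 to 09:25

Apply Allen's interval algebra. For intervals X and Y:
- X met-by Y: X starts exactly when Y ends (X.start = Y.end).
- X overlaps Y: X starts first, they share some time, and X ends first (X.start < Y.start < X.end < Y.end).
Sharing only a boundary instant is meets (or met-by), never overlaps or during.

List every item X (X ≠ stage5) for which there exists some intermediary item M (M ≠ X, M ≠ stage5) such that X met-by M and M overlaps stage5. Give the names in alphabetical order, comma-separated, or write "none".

stage2, stage7

Target stage5 = [13:25, 21:30].
Intermediaries M with M overlaps stage5: stage3, stage4.
Via stage3 — items with X met-by stage3: none.
Via stage4 — items with X met-by stage4: stage2, stage7.
Union: stage2, stage7.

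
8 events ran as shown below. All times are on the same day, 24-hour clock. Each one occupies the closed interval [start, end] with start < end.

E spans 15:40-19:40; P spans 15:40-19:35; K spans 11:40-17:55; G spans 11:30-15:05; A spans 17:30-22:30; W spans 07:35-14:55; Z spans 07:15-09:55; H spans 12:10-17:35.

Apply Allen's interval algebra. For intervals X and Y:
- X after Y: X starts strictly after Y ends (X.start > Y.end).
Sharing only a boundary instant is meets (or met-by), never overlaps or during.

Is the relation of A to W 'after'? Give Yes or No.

A = [17:30, 22:30], W = [07:35, 14:55].
Actual relation of A to W: after.
Asked whether 'after' holds → Yes.

Yes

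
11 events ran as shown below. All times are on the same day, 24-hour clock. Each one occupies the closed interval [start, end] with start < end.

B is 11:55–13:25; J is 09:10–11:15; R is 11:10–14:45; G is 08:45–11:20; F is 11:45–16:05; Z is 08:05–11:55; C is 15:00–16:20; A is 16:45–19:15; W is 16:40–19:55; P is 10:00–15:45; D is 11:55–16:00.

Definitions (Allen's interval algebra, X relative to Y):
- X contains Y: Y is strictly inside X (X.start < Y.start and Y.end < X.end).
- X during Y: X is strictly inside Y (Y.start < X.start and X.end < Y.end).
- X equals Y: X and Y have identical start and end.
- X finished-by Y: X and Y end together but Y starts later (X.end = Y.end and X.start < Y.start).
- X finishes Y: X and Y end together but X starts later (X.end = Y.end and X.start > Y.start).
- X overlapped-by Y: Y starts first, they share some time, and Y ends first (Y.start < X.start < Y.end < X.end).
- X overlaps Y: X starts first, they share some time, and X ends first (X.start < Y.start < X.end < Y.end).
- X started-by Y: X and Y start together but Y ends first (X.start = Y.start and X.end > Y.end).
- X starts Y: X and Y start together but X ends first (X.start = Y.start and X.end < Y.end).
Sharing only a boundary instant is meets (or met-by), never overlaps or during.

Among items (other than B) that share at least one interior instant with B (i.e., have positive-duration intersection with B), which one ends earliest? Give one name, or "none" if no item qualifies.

Target B = [11:55, 13:25].
A [16:45, 19:15] → after → excluded.
C [15:00, 16:20] → after → excluded.
D [11:55, 16:00] → started-by → candidate.
F [11:45, 16:05] → contains → candidate.
G [08:45, 11:20] → before → excluded.
J [09:10, 11:15] → before → excluded.
P [10:00, 15:45] → contains → candidate.
R [11:10, 14:45] → contains → candidate.
W [16:40, 19:55] → after → excluded.
Z [08:05, 11:55] → meets → excluded.
Among candidates, earliest end is 14:45 → R.

R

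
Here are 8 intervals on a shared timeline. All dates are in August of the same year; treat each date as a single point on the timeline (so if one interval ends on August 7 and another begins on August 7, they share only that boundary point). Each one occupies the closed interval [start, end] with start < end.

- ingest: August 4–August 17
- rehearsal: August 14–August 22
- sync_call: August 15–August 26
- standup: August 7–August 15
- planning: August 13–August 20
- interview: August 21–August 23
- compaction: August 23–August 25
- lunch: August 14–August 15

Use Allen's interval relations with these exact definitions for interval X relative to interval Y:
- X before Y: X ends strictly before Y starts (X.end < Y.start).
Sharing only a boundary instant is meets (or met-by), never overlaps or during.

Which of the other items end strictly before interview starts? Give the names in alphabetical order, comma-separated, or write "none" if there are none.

Target interview = [August 21, August 23].
compaction [August 23, August 25] → met-by → no.
ingest [August 4, August 17] → before → yes.
lunch [August 14, August 15] → before → yes.
planning [August 13, August 20] → before → yes.
rehearsal [August 14, August 22] → overlaps → no.
standup [August 7, August 15] → before → yes.
sync_call [August 15, August 26] → contains → no.
Result: ingest, lunch, planning, standup.

ingest, lunch, planning, standup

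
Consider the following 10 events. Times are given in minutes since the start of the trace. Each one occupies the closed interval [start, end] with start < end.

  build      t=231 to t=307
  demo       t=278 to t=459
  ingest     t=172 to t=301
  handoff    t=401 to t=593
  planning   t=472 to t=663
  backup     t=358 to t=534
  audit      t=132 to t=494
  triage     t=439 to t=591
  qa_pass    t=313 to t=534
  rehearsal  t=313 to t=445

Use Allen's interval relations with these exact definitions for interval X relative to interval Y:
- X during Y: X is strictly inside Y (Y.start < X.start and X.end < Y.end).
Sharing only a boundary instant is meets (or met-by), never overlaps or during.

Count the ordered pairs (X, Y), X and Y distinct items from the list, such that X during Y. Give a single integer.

6

Checking all 90 ordered pairs for relation 'during'; matching pairs in alphabetical order:
(build, audit): build during audit ✓
(demo, audit): demo during audit ✓
(ingest, audit): ingest during audit ✓
(rehearsal, audit): rehearsal during audit ✓
(rehearsal, demo): rehearsal during demo ✓
(triage, handoff): triage during handoff ✓
Count: 6.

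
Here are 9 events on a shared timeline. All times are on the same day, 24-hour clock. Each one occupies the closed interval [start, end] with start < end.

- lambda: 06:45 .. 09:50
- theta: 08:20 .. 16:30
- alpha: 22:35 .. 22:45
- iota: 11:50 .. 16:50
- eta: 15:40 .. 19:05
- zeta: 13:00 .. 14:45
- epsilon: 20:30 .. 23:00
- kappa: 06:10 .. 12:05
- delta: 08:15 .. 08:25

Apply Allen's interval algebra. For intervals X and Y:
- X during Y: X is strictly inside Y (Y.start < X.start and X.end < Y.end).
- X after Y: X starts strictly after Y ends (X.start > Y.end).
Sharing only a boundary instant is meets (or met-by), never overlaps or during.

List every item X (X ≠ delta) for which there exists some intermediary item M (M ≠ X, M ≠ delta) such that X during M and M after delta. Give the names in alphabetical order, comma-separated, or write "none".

alpha, zeta

Target delta = [08:15, 08:25].
Intermediaries M with M after delta: alpha, epsilon, eta, iota, zeta.
Via alpha — items with X during alpha: none.
Via epsilon — items with X during epsilon: alpha.
Via eta — items with X during eta: none.
Via iota — items with X during iota: zeta.
Via zeta — items with X during zeta: none.
Union: alpha, zeta.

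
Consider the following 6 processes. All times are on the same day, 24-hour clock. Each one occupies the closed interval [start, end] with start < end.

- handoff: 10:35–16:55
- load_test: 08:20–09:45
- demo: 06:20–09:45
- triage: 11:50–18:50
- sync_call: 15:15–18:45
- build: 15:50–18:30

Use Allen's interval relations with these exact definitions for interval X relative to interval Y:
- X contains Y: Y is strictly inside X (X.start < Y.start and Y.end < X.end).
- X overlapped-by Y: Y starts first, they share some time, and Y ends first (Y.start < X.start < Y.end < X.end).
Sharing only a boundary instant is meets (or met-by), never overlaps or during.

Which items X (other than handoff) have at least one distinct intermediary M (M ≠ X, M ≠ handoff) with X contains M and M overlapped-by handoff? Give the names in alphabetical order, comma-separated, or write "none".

sync_call, triage

Target handoff = [10:35, 16:55].
Intermediaries M with M overlapped-by handoff: build, sync_call, triage.
Via build — items with X contains build: sync_call, triage.
Via sync_call — items with X contains sync_call: triage.
Via triage — items with X contains triage: none.
Union: sync_call, triage.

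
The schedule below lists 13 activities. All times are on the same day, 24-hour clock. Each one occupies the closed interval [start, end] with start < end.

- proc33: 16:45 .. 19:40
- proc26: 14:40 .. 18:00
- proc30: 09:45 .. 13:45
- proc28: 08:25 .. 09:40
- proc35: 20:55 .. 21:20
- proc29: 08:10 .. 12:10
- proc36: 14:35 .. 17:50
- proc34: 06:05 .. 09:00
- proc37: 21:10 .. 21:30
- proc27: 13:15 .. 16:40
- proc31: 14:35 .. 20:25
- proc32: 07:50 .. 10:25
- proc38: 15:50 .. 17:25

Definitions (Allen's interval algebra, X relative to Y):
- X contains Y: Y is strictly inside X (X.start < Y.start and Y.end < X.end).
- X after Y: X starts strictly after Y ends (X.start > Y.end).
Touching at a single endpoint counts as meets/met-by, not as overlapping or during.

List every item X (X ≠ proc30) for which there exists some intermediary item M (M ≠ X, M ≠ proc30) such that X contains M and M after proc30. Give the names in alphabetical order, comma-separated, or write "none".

proc26, proc31, proc36

Target proc30 = [09:45, 13:45].
Intermediaries M with M after proc30: proc26, proc31, proc33, proc35, proc36, proc37, proc38.
Via proc26 — items with X contains proc26: proc31.
Via proc31 — items with X contains proc31: none.
Via proc33 — items with X contains proc33: proc31.
Via proc35 — items with X contains proc35: none.
Via proc36 — items with X contains proc36: none.
Via proc37 — items with X contains proc37: none.
Via proc38 — items with X contains proc38: proc26, proc31, proc36.
Union: proc26, proc31, proc36.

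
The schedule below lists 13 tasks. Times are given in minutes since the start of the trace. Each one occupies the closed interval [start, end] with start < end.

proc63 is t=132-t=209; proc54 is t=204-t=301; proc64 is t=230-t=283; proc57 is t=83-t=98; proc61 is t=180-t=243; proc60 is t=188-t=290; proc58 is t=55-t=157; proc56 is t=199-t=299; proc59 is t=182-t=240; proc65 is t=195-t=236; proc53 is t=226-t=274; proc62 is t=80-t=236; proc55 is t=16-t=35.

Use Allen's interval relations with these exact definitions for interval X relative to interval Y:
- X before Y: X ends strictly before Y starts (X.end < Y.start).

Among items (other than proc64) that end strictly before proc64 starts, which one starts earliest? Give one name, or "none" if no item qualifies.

Target proc64 = [t=230, t=283].
proc53 [t=226, t=274] → overlaps → excluded.
proc54 [t=204, t=301] → contains → excluded.
proc55 [t=16, t=35] → before → candidate.
proc56 [t=199, t=299] → contains → excluded.
proc57 [t=83, t=98] → before → candidate.
proc58 [t=55, t=157] → before → candidate.
proc59 [t=182, t=240] → overlaps → excluded.
proc60 [t=188, t=290] → contains → excluded.
proc61 [t=180, t=243] → overlaps → excluded.
proc62 [t=80, t=236] → overlaps → excluded.
proc63 [t=132, t=209] → before → candidate.
proc65 [t=195, t=236] → overlaps → excluded.
Among candidates, earliest start is t=16 → proc55.

proc55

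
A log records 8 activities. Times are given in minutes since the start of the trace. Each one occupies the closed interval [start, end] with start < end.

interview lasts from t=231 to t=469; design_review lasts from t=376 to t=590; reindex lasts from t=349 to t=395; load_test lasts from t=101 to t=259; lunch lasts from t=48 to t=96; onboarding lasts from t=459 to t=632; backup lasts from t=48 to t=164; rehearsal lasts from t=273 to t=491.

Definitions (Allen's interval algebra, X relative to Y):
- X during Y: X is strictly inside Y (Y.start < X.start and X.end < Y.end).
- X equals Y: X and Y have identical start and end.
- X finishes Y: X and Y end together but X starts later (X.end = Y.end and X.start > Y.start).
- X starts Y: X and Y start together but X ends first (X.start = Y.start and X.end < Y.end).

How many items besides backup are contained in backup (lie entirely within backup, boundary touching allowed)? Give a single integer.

Target backup = [t=48, t=164].
design_review [t=376, t=590] → after → no.
interview [t=231, t=469] → after → no.
load_test [t=101, t=259] → overlapped-by → no.
lunch [t=48, t=96] → starts → counts.
onboarding [t=459, t=632] → after → no.
rehearsal [t=273, t=491] → after → no.
reindex [t=349, t=395] → after → no.
Total: 1.

1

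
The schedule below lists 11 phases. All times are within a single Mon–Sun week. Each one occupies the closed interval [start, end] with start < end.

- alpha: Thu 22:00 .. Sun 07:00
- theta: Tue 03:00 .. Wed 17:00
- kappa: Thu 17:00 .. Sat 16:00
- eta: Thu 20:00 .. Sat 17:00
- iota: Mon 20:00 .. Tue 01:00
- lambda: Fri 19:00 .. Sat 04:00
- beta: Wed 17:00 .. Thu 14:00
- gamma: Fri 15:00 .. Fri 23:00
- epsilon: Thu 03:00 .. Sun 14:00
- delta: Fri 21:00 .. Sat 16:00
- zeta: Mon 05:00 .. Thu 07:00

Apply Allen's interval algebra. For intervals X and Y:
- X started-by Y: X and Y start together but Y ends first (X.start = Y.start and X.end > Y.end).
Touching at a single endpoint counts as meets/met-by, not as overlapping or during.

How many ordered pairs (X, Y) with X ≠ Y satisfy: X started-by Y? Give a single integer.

0

Checking all 110 ordered pairs for relation 'started-by'; matching pairs in alphabetical order:
No pair satisfies it.
Count: 0.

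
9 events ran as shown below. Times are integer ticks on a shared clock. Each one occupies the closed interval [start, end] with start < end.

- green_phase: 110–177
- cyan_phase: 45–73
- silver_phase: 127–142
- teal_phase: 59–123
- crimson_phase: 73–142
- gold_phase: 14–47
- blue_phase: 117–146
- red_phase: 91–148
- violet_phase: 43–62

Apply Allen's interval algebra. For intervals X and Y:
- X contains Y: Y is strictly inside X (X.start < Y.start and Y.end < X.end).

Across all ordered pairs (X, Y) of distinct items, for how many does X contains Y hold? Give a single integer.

5

Checking all 72 ordered pairs for relation 'contains'; matching pairs in alphabetical order:
(blue_phase, silver_phase): blue_phase contains silver_phase ✓
(green_phase, blue_phase): green_phase contains blue_phase ✓
(green_phase, silver_phase): green_phase contains silver_phase ✓
(red_phase, blue_phase): red_phase contains blue_phase ✓
(red_phase, silver_phase): red_phase contains silver_phase ✓
Count: 5.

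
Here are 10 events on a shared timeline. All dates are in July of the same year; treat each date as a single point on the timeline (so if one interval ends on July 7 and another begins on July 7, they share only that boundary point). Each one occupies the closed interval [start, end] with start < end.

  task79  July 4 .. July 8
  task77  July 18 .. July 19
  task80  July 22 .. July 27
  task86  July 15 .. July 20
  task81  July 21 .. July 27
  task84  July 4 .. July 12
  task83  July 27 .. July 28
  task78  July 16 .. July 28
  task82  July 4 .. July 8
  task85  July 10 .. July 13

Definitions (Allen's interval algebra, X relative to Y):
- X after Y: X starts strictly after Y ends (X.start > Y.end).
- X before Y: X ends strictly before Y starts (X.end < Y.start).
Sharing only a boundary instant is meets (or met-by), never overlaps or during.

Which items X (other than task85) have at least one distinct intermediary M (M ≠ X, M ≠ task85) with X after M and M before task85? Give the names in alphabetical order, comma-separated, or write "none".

task77, task78, task80, task81, task83, task86

Target task85 = [July 10, July 13].
Intermediaries M with M before task85: task79, task82.
Via task79 — items with X after task79: task77, task78, task80, task81, task83, task86.
Via task82 — items with X after task82: task77, task78, task80, task81, task83, task86.
Union: task77, task78, task80, task81, task83, task86.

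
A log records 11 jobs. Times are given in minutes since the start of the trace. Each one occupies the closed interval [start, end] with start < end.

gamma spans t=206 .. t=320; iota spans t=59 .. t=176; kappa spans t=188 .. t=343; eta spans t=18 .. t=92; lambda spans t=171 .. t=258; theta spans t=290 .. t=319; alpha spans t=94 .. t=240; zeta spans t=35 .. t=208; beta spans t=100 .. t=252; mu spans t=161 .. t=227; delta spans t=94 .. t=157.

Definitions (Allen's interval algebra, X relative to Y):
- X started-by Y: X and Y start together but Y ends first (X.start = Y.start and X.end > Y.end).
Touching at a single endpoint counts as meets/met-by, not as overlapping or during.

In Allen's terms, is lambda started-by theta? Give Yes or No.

No

lambda = [t=171, t=258], theta = [t=290, t=319].
Actual relation of lambda to theta: before.
Asked whether 'started-by' holds → No.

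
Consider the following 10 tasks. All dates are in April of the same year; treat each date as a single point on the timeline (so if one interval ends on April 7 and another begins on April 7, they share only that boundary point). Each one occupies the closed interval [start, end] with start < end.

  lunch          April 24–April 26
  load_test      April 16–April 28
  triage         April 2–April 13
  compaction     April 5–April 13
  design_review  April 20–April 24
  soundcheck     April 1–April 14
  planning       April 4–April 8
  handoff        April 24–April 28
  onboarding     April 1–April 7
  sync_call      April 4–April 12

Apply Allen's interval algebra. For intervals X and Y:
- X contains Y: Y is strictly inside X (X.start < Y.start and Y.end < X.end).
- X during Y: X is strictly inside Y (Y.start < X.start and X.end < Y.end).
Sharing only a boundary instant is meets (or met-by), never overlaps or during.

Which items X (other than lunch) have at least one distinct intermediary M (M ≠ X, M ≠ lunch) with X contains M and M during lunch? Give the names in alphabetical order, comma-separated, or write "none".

Target lunch = [April 24, April 26].
Intermediaries M with M during lunch: none.
Union: none.

none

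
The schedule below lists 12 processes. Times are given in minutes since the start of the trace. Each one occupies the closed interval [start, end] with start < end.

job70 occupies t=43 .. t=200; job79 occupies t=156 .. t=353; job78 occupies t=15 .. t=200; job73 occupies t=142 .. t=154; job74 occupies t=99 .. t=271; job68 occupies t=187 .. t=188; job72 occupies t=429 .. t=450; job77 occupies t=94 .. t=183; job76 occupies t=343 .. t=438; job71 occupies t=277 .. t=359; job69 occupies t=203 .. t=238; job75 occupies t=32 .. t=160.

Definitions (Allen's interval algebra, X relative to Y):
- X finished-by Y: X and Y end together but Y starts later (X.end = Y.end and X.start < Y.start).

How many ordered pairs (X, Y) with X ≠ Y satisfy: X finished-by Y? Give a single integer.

1

Checking all 132 ordered pairs for relation 'finished-by'; matching pairs in alphabetical order:
(job78, job70): job78 finished-by job70 ✓
Count: 1.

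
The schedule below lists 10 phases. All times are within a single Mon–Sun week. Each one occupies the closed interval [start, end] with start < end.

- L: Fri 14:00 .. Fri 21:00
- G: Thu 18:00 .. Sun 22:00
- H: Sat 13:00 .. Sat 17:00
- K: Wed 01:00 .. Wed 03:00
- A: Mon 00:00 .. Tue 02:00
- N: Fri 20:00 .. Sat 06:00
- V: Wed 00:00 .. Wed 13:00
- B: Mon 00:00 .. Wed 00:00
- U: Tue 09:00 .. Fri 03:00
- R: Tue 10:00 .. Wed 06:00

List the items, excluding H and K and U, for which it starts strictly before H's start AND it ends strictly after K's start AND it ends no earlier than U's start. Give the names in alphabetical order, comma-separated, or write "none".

Conditions: its start is strictly before H's start (X.start < Sat 13:00) AND its end is strictly after K's start (X.end > Wed 01:00) AND its end is no earlier than U's start (X.end >= Tue 09:00).
A: start Mon 00:00 < Sat 13:00? ✓; end Tue 02:00 > Wed 01:00? ✗; end Tue 02:00 >= Tue 09:00? ✗ → no.
B: start Mon 00:00 < Sat 13:00? ✓; end Wed 00:00 > Wed 01:00? ✗; end Wed 00:00 >= Tue 09:00? ✓ → no.
G: start Thu 18:00 < Sat 13:00? ✓; end Sun 22:00 > Wed 01:00? ✓; end Sun 22:00 >= Tue 09:00? ✓ → yes.
L: start Fri 14:00 < Sat 13:00? ✓; end Fri 21:00 > Wed 01:00? ✓; end Fri 21:00 >= Tue 09:00? ✓ → yes.
N: start Fri 20:00 < Sat 13:00? ✓; end Sat 06:00 > Wed 01:00? ✓; end Sat 06:00 >= Tue 09:00? ✓ → yes.
R: start Tue 10:00 < Sat 13:00? ✓; end Wed 06:00 > Wed 01:00? ✓; end Wed 06:00 >= Tue 09:00? ✓ → yes.
V: start Wed 00:00 < Sat 13:00? ✓; end Wed 13:00 > Wed 01:00? ✓; end Wed 13:00 >= Tue 09:00? ✓ → yes.
Result: G, L, N, R, V.

G, L, N, R, V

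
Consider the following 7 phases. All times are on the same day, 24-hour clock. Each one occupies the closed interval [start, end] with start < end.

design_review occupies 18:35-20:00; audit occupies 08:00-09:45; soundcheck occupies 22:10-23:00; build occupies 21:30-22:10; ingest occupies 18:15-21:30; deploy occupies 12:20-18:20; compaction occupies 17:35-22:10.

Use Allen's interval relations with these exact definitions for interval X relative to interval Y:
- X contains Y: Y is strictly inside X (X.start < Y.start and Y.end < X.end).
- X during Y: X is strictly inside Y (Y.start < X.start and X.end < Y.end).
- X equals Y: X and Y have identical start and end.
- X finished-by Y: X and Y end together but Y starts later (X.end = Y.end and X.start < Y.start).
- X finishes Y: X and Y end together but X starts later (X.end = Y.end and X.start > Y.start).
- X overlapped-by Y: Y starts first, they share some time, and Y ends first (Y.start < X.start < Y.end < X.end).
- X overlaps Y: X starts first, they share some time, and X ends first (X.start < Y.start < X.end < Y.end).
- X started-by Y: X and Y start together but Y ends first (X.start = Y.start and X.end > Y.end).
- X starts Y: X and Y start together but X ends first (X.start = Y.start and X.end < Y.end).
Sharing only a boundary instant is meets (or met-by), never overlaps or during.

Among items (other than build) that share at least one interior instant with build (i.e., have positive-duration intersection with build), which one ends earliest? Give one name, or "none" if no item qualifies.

Target build = [21:30, 22:10].
audit [08:00, 09:45] → before → excluded.
compaction [17:35, 22:10] → finished-by → candidate.
deploy [12:20, 18:20] → before → excluded.
design_review [18:35, 20:00] → before → excluded.
ingest [18:15, 21:30] → meets → excluded.
soundcheck [22:10, 23:00] → met-by → excluded.
Among candidates, earliest end is 22:10 → compaction.

compaction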